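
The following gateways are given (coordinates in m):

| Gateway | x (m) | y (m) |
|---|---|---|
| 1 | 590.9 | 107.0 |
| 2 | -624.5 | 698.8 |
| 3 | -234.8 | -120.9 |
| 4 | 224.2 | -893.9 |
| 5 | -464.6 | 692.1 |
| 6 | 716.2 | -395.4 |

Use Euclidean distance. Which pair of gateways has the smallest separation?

Pairwise distances:
1–2: 1351.8 m
1–3: 856.6 m
1–4: 1066.0 m
1–5: 1206.8 m
1–6: 517.8 m
2–3: 907.6 m
2–4: 1804.7 m
2–5: 160.0 m
2–6: 1730.5 m
3–4: 899.0 m
3–5: 844.9 m
3–6: 989.8 m
4–5: 1729.1 m
4–6: 700.4 m
5–6: 1605.3 m
Closest pair: 2–5 at 160.0 m.

2 and 5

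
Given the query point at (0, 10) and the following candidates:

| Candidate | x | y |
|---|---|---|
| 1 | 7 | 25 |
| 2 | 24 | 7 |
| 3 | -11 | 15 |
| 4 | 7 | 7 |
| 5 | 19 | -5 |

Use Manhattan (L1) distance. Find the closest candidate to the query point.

4

Distances from (0, 10):
1: 22
2: 27
3: 16
4: 10
5: 34
Minimum: 4 at 10.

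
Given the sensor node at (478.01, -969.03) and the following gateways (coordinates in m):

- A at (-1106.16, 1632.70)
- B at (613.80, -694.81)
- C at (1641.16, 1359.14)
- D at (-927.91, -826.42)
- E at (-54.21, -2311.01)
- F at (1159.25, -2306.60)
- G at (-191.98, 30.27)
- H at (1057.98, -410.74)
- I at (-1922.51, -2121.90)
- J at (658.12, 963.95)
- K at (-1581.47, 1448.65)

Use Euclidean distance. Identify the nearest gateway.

Distances from (478.01, -969.03):
A: √((-1584.17)² + (2601.73)²) = √(2509594.5889 + 6768998.9929) = 3046.08 m
B: √((135.79)² + (274.22)²) = √(18438.9241 + 75196.6084) = 306.00 m
C: √((1163.15)² + (2328.17)²) = √(1352917.9225 + 5420375.5489) = 2602.56 m
D: √((-1405.92)² + (142.61)²) = √(1976611.0464 + 20337.6121) = 1413.13 m
E: √((-532.22)² + (-1341.98)²) = √(283258.1284 + 1800910.3204) = 1443.66 m
F: √((681.24)² + (-1337.57)²) = √(464087.9376 + 1789093.5049) = 1501.06 m
G: √((-669.99)² + (999.30)²) = √(448886.6001 + 998600.4900) = 1203.12 m
H: √((579.97)² + (558.29)²) = √(336365.2009 + 311687.7241) = 805.02 m
I: √((-2400.52)² + (-1152.87)²) = √(5762496.2704 + 1329109.2369) = 2663.01 m
J: √((180.11)² + (1932.98)²) = √(32439.6121 + 3736411.6804) = 1941.35 m
K: √((-2059.48)² + (2417.68)²) = √(4241457.8704 + 5845176.5824) = 3175.95 m
Minimum: B at 306.00 m.

B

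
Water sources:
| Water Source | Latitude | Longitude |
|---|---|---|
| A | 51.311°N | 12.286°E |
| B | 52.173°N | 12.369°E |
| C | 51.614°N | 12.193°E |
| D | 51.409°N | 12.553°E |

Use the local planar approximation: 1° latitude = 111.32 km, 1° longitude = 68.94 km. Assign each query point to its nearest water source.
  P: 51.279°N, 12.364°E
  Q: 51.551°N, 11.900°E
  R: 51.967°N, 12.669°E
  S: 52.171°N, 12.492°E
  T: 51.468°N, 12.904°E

P→A; Q→C; R→B; S→B; T→D

P at 51.279°N, 12.364°E:
  A: √((0.032·111.32)² + (-0.078·68.94)²) = √(12.68955 + 28.91557) = 6.450 km
  B: √((0.894·111.32)² + (0.005·68.94)²) = √(9904.24632 + 0.11882) = 99.521 km
  C: √((0.335·111.32)² + (-0.171·68.94)²) = √(1390.70818 + 138.97439) = 39.111 km
  D: √((0.130·111.32)² + (0.189·68.94)²) = √(209.42721 + 169.77204) = 19.473 km
  → nearest: A (6.450 km)
Q at 51.551°N, 11.900°E:
  A: √((-0.240·111.32)² + (0.386·68.94)²) = √(713.78740 + 708.13681) = 37.708 km
  B: √((0.622·111.32)² + (0.469·68.94)²) = √(4794.32162 + 1045.41384) = 76.418 km
  C: √((0.063·111.32)² + (0.293·68.94)²) = √(49.18441 + 408.01657) = 21.382 km
  D: √((-0.142·111.32)² + (0.653·68.94)²) = √(249.87516 + 2026.60412) = 47.712 km
  → nearest: C (21.382 km)
R at 51.967°N, 12.669°E:
  A: √((-0.656·111.32)² + (-0.383·68.94)²) = √(5332.78499 + 697.17227) = 77.653 km
  B: √((0.206·111.32)² + (-0.300·68.94)²) = √(525.87295 + 427.74512) = 30.881 km
  C: √((-0.353·111.32)² + (-0.476·68.94)²) = √(1544.17247 + 1076.85310) = 51.196 km
  D: √((-0.558·111.32)² + (-0.116·68.94)²) = √(3858.46703 + 63.95265) = 62.629 km
  → nearest: B (30.881 km)
S at 52.171°N, 12.492°E:
  A: √((-0.860·111.32)² + (-0.206·68.94)²) = √(9165.22852 + 201.68658) = 96.783 km
  B: √((0.002·111.32)² + (-0.123·68.94)²) = √(0.04957 + 71.90396) = 8.483 km
  C: √((-0.557·111.32)² + (-0.299·68.94)²) = √(3844.64979 + 424.89824) = 65.342 km
  D: √((-0.762·111.32)² + (0.061·68.94)²) = √(7195.42313 + 17.68488) = 84.930 km
  → nearest: B (8.483 km)
T at 51.468°N, 12.904°E:
  A: √((-0.157·111.32)² + (-0.618·68.94)²) = √(305.45392 + 1815.17921) = 46.050 km
  B: √((0.705·111.32)² + (-0.535·68.94)²) = √(6159.20458 + 1360.34831) = 86.715 km
  C: √((0.146·111.32)² + (-0.711·68.94)²) = √(264.15091 + 2402.60159) = 51.641 km
  D: √((-0.059·111.32)² + (-0.351·68.94)²) = √(43.13705 + 585.54030) = 25.073 km
  → nearest: D (25.073 km)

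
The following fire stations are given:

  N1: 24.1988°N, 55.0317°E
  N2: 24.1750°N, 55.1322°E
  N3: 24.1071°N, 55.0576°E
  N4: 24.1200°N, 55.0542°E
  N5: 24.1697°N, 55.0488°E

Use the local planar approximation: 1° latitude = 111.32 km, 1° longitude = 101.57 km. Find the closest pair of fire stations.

N3 and N4

Pairwise distances:
N1–N2: 10.5460 km
N1–N3: 10.5416 km
N1–N4: 9.0648 km
N1–N5: 3.6757 km
N2–N3: 10.7026 km
N2–N4: 10.0126 km
N2–N5: 8.4915 km
N3–N4: 1.4770 km
N3–N5: 7.0257 km
N4–N5: 5.5597 km
Closest pair: N3–N4 at 1.4770 km.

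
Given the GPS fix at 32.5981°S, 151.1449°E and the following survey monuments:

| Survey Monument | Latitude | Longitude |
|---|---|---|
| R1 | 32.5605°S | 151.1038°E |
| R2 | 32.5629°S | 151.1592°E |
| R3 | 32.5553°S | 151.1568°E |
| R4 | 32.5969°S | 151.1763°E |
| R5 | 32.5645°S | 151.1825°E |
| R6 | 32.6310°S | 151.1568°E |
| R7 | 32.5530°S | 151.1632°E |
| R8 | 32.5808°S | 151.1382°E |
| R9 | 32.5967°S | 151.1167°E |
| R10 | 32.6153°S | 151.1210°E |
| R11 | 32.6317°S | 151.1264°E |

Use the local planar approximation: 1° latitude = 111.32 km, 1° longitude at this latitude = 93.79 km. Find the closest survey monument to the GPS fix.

Distances from 32.5981°S, 151.1449°E:
R1: 5.69023 km
R2: 4.14164 km
R3: 4.89348 km
R4: 2.94803 km
R5: 5.14067 km
R6: 3.82872 km
R7: 5.30581 km
R8: 2.02576 km
R9: 2.64947 km
R10: 2.94801 km
R11: 4.12321 km
Minimum: R8 at 2.02576 km.

R8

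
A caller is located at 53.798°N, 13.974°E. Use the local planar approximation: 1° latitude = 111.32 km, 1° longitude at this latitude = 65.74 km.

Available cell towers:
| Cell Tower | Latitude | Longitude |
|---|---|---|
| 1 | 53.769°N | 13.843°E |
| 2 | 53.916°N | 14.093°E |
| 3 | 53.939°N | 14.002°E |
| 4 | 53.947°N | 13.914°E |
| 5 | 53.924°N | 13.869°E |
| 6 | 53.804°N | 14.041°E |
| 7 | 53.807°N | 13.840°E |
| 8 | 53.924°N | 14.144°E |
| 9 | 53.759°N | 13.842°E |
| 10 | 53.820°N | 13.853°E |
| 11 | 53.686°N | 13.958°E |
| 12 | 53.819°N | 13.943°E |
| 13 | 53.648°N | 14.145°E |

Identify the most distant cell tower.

Distances from 53.798°N, 13.974°E:
1: √((-0.029·111.32)² + (-0.131·65.74)²) = √(10.42179 + 74.16551) = 9.197 km
2: √((0.118·111.32)² + (0.119·65.74)²) = √(172.54819 + 61.20027) = 15.289 km
3: √((0.141·111.32)² + (0.028·65.74)²) = √(246.36818 + 3.38825) = 15.804 km
4: √((0.149·111.32)² + (-0.060·65.74)²) = √(275.11795 + 15.55829) = 17.049 km
5: √((0.126·111.32)² + (-0.105·65.74)²) = √(196.73765 + 47.64727) = 15.633 km
6: √((0.006·111.32)² + (0.067·65.74)²) = √(0.44612 + 19.40032) = 4.455 km
7: √((0.009·111.32)² + (-0.134·65.74)²) = √(1.00376 + 77.60130) = 8.866 km
8: √((0.126·111.32)² + (0.170·65.74)²) = √(196.73765 + 124.89851) = 17.934 km
9: √((-0.039·111.32)² + (-0.132·65.74)²) = √(18.84845 + 75.30213) = 9.703 km
10: √((0.022·111.32)² + (-0.121·65.74)²) = √(5.99780 + 63.27471) = 8.323 km
11: √((-0.112·111.32)² + (-0.016·65.74)²) = √(155.44703 + 1.10637) = 12.512 km
12: √((0.021·111.32)² + (-0.031·65.74)²) = √(5.46493 + 4.15320) = 3.101 km
13: √((-0.150·111.32)² + (0.171·65.74)²) = √(278.82320 + 126.37222) = 20.129 km
Maximum: 13 at 20.129 km.

13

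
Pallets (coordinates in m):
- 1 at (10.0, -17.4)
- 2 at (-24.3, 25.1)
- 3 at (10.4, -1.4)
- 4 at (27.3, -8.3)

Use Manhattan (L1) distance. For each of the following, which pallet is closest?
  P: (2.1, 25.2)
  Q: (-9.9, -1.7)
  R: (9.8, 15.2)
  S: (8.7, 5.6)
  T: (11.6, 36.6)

P→2; Q→3; R→3; S→3; T→3

P at (2.1, 25.2):
  1: |7.9| + |-42.6| = 7.9 + 42.6 = 50.5 m
  2: |-26.4| + |-0.1| = 26.4 + 0.1 = 26.5 m
  3: |8.3| + |-26.6| = 8.3 + 26.6 = 34.9 m
  4: |25.2| + |-33.5| = 25.2 + 33.5 = 58.7 m
  → nearest: 2 (26.5 m)
Q at (-9.9, -1.7):
  1: |19.9| + |-15.7| = 19.9 + 15.7 = 35.6 m
  2: |-14.4| + |26.8| = 14.4 + 26.8 = 41.2 m
  3: |20.3| + |0.3| = 20.3 + 0.3 = 20.6 m
  4: |37.2| + |-6.6| = 37.2 + 6.6 = 43.8 m
  → nearest: 3 (20.6 m)
R at (9.8, 15.2):
  1: |0.2| + |-32.6| = 0.2 + 32.6 = 32.8 m
  2: |-34.1| + |9.9| = 34.1 + 9.9 = 44.0 m
  3: |0.6| + |-16.6| = 0.6 + 16.6 = 17.2 m
  4: |17.5| + |-23.5| = 17.5 + 23.5 = 41.0 m
  → nearest: 3 (17.2 m)
S at (8.7, 5.6):
  1: |1.3| + |-23.0| = 1.3 + 23.0 = 24.3 m
  2: |-33.0| + |19.5| = 33.0 + 19.5 = 52.5 m
  3: |1.7| + |-7.0| = 1.7 + 7.0 = 8.7 m
  4: |18.6| + |-13.9| = 18.6 + 13.9 = 32.5 m
  → nearest: 3 (8.7 m)
T at (11.6, 36.6):
  1: |-1.6| + |-54.0| = 1.6 + 54.0 = 55.6 m
  2: |-35.9| + |-11.5| = 35.9 + 11.5 = 47.4 m
  3: |-1.2| + |-38.0| = 1.2 + 38.0 = 39.2 m
  4: |15.7| + |-44.9| = 15.7 + 44.9 = 60.6 m
  → nearest: 3 (39.2 m)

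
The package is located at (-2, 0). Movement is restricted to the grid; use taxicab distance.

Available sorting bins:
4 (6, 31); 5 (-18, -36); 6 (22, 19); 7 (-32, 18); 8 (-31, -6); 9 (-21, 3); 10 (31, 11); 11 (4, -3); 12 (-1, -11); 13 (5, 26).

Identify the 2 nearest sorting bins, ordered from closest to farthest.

Distances from (-2, 0):
4: |8| + |31| = 8 + 31 = 39
5: |-16| + |-36| = 16 + 36 = 52
6: |24| + |19| = 24 + 19 = 43
7: |-30| + |18| = 30 + 18 = 48
8: |-29| + |-6| = 29 + 6 = 35
9: |-19| + |3| = 19 + 3 = 22
10: |33| + |11| = 33 + 11 = 44
11: |6| + |-3| = 6 + 3 = 9
12: |1| + |-11| = 1 + 11 = 12
13: |7| + |26| = 7 + 26 = 33
Sorted: 11 (9) < 12 (12) < 9 (22) < 13 (33) < …

11, 12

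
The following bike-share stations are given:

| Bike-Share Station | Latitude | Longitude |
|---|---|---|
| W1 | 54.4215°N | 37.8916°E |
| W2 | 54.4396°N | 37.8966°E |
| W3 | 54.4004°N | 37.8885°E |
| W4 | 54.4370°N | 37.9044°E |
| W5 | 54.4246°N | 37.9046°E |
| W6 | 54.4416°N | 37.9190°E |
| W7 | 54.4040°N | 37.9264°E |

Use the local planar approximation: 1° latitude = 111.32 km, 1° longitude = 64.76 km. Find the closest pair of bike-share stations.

W2 and W4

Pairwise distances:
W1–W2: √((0.0181·111.32)² + (0.0050·64.76)²) = √(4.059790 + 0.104846) = 2.0407 km
W1–W3: √((-0.0211·111.32)² + (-0.0031·64.76)²) = √(5.517106 + 0.040303) = 2.3574 km
W1–W4: √((0.0155·111.32)² + (0.0128·64.76)²) = √(2.977212 + 0.687122) = 1.9142 km
W1–W5: √((0.0031·111.32)² + (0.0130·64.76)²) = √(0.119088 + 0.708762) = 0.9099 km
W1–W6: √((0.0201·111.32)² + (0.0274·64.76)²) = √(5.006549 + 3.148581) = 2.8557 km
W1–W7: √((-0.0175·111.32)² + (0.0348·64.76)²) = √(3.795094 + 5.078929) = 2.9789 km
W2–W3: √((-0.0392·111.32)² + (-0.0081·64.76)²) = √(19.042262 + 0.275159) = 4.3952 km
W2–W4: √((-0.0026·111.32)² + (0.0078·64.76)²) = √(0.083771 + 0.255154) = 0.5822 km
W2–W5: √((-0.0150·111.32)² + (0.0080·64.76)²) = √(2.788232 + 0.268407) = 1.7483 km
W2–W6: √((0.0020·111.32)² + (0.0224·64.76)²) = √(0.049569 + 2.104310) = 1.4676 km
W2–W7: √((-0.0356·111.32)² + (0.0298·64.76)²) = √(15.705306 + 3.724313) = 4.4079 km
W3–W4: √((0.0366·111.32)² + (0.0159·64.76)²) = √(16.600018 + 1.060249) = 4.2024 km
W3–W5: √((0.0242·111.32)² + (0.0161·64.76)²) = √(7.257334 + 1.087090) = 2.8887 km
W3–W6: √((0.0412·111.32)² + (0.0305·64.76)²) = √(21.034918 + 3.901336) = 4.9936 km
W3–W7: √((0.0036·111.32)² + (0.0379·64.76)²) = √(0.160602 + 6.024099) = 2.4869 km
W4–W5: √((-0.0124·111.32)² + (0.0002·64.76)²) = √(1.905416 + 0.000168) = 1.3804 km
W4–W6: √((0.0046·111.32)² + (0.0146·64.76)²) = √(0.262218 + 0.893963) = 1.0753 km
W4–W7: √((-0.0330·111.32)² + (0.0220·64.76)²) = √(13.495043 + 2.029827) = 3.9402 km
W5–W6: √((0.0170·111.32)² + (0.0144·64.76)²) = √(3.581329 + 0.869638) = 2.1097 km
W5–W7: √((-0.0206·111.32)² + (0.0218·64.76)²) = √(5.258730 + 1.993089) = 2.6929 km
W6–W7: √((-0.0376·111.32)² + (0.0074·64.76)²) = √(17.519515 + 0.229656) = 4.2130 km
Closest pair: W2–W4 at 0.5822 km.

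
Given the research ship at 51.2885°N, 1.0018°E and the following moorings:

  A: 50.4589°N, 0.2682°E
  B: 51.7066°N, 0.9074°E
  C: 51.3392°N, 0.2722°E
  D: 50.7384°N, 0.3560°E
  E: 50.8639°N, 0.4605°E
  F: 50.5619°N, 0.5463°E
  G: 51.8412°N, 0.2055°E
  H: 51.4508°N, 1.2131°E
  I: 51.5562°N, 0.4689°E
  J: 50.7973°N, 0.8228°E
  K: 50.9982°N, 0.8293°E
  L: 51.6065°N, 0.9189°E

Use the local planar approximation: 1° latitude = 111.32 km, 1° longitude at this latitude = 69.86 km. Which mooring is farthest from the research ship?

A

Distances from 51.2885°N, 1.0018°E:
A: 105.6182 km
B: 47.0078 km
C: 51.2814 km
D: 76.0618 km
E: 60.5319 km
F: 86.9195 km
G: 82.9467 km
H: 23.3308 km
I: 47.6866 km
J: 56.0920 km
K: 34.4900 km
L: 35.8704 km
Maximum: A at 105.6182 km.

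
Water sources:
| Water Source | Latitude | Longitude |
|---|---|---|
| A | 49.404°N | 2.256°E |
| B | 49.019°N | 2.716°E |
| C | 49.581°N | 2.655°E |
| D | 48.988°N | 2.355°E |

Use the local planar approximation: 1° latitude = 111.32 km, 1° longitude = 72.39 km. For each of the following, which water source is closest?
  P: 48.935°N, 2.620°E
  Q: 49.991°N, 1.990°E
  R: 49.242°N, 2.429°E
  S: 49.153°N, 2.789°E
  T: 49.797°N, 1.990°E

P→B; Q→C; R→A; S→B; T→A

P at 48.935°N, 2.620°E:
  A: 58.482 km
  B: 11.650 km
  C: 71.957 km
  D: 20.070 km
  → nearest: B (11.650 km)
Q at 49.991°N, 1.990°E:
  A: 68.123 km
  B: 120.291 km
  C: 66.336 km
  D: 114.738 km
  → nearest: C (66.336 km)
R at 49.242°N, 2.429°E:
  A: 21.956 km
  B: 32.371 km
  C: 41.131 km
  D: 28.778 km
  → nearest: A (21.956 km)
S at 49.153°N, 2.789°E:
  A: 47.639 km
  B: 15.825 km
  C: 48.622 km
  D: 36.393 km
  → nearest: B (15.825 km)
T at 49.797°N, 1.990°E:
  A: 47.799 km
  B: 101.306 km
  C: 53.810 km
  D: 93.854 km
  → nearest: A (47.799 km)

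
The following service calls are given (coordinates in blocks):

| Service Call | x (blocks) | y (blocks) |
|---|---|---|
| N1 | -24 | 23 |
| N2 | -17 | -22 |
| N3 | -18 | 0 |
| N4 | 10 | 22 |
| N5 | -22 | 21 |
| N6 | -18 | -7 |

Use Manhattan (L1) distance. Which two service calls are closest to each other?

N1 and N5

Pairwise distances:
N1–N2: |7| + |-45| = 7 + 45 = 52 blocks
N1–N3: |6| + |-23| = 6 + 23 = 29 blocks
N1–N4: |34| + |-1| = 34 + 1 = 35 blocks
N1–N5: |2| + |-2| = 2 + 2 = 4 blocks
N1–N6: |6| + |-30| = 6 + 30 = 36 blocks
N2–N3: |-1| + |22| = 1 + 22 = 23 blocks
N2–N4: |27| + |44| = 27 + 44 = 71 blocks
N2–N5: |-5| + |43| = 5 + 43 = 48 blocks
N2–N6: |-1| + |15| = 1 + 15 = 16 blocks
N3–N4: |28| + |22| = 28 + 22 = 50 blocks
N3–N5: |-4| + |21| = 4 + 21 = 25 blocks
N3–N6: |0| + |-7| = 0 + 7 = 7 blocks
N4–N5: |-32| + |-1| = 32 + 1 = 33 blocks
N4–N6: |-28| + |-29| = 28 + 29 = 57 blocks
N5–N6: |4| + |-28| = 4 + 28 = 32 blocks
Closest pair: N1–N5 at 4 blocks.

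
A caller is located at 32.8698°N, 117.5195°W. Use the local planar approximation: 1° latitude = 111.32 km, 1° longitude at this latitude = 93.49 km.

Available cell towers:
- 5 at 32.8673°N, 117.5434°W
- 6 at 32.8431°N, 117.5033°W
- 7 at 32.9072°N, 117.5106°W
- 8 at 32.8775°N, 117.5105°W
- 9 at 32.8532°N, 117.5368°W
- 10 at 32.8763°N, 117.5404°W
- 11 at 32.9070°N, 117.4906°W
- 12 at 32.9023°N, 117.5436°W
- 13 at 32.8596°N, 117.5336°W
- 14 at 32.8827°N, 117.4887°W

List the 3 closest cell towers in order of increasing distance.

8, 13, 10

Distances from 32.8698°N, 117.5195°W:
5: 2.2517 km
6: 3.3359 km
7: 4.2457 km
8: 1.2011 km
9: 2.4557 km
10: 2.0836 km
11: 4.9446 km
12: 4.2621 km
13: 1.7398 km
14: 3.2177 km
Sorted: 8 (1.2011 km) < 13 (1.7398 km) < 10 (2.0836 km) < 5 (2.2517 km) < 9 (2.4557 km) < …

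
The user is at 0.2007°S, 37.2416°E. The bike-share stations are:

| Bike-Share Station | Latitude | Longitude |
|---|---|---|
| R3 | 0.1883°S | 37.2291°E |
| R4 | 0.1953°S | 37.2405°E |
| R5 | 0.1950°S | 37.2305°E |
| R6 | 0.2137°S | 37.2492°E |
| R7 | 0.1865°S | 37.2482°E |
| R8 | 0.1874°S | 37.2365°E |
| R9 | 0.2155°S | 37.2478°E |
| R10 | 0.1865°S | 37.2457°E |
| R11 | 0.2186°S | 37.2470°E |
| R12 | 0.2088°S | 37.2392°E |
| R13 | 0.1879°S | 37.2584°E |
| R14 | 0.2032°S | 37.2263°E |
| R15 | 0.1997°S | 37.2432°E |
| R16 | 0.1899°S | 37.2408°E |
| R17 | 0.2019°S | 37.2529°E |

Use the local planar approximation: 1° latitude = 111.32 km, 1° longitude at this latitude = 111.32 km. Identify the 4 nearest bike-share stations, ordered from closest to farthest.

Distances from 0.2007°S, 37.2416°E:
R3: √((0.0124·111.32)² + (-0.0125·111.32)²) = √(1.905416 + 1.936272) = 1.9600 km
R4: √((0.0054·111.32)² + (-0.0011·111.32)²) = √(0.361355 + 0.014994) = 0.6135 km
R5: √((0.0057·111.32)² + (-0.0111·111.32)²) = √(0.402621 + 1.526836) = 1.3890 km
R6: √((-0.0130·111.32)² + (0.0076·111.32)²) = √(2.094272 + 0.715770) = 1.6763 km
R7: √((0.0142·111.32)² + (0.0066·111.32)²) = √(2.498752 + 0.539802) = 1.7431 km
R8: √((0.0133·111.32)² + (-0.0051·111.32)²) = √(2.192046 + 0.322320) = 1.5857 km
R9: √((-0.0148·111.32)² + (0.0062·111.32)²) = √(2.714375 + 0.476354) = 1.7863 km
R10: √((0.0142·111.32)² + (0.0041·111.32)²) = √(2.498752 + 0.208312) = 1.6453 km
R11: √((-0.0179·111.32)² + (0.0054·111.32)²) = √(3.970566 + 0.361355) = 2.0813 km
R12: √((-0.0081·111.32)² + (-0.0024·111.32)²) = √(0.813048 + 0.071379) = 0.9404 km
R13: √((0.0128·111.32)² + (0.0168·111.32)²) = √(2.030329 + 3.497558) = 2.3511 km
R14: √((-0.0025·111.32)² + (-0.0153·111.32)²) = √(0.077451 + 2.900877) = 1.7258 km
R15: √((0.0010·111.32)² + (0.0016·111.32)²) = √(0.012392 + 0.031724) = 0.2100 km
R16: √((0.0108·111.32)² + (-0.0008·111.32)²) = √(1.445419 + 0.007931) = 1.2055 km
R17: √((-0.0012·111.32)² + (0.0113·111.32)²) = √(0.017845 + 1.582353) = 1.2650 km
Sorted: R15 (0.2100 km) < R4 (0.6135 km) < R12 (0.9404 km) < R16 (1.2055 km) < R17 (1.2650 km) < R5 (1.3890 km) < …

R15, R4, R12, R16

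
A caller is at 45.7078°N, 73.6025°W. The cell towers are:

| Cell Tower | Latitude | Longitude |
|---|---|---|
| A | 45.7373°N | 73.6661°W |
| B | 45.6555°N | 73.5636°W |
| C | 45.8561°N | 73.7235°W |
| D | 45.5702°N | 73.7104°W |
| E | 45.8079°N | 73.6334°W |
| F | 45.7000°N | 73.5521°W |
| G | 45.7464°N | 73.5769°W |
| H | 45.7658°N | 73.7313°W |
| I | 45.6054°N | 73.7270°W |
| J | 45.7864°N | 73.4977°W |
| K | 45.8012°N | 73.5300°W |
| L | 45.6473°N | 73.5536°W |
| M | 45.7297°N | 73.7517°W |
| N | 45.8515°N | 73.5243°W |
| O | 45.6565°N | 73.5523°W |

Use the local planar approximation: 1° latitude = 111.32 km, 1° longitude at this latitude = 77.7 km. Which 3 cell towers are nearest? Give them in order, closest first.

Distances from 45.7078°N, 73.6025°W:
A: √((0.0295·111.32)² + (-0.0636·77.7)²) = √(10.784262 + 24.420597) = 5.9334 km
B: √((-0.0523·111.32)² + (0.0389·77.7)²) = √(33.896103 + 9.135688) = 6.5599 km
C: √((0.1483·111.32)² + (-0.1210·77.7)²) = √(272.539025 + 88.391963) = 18.9982 km
D: √((-0.1376·111.32)² + (-0.1079·77.7)²) = √(234.629850 + 70.288605) = 17.4619 km
E: √((0.1001·111.32)² + (-0.0309·77.7)²) = √(124.169391 + 5.764465) = 11.3989 km
F: √((-0.0078·111.32)² + (0.0504·77.7)²) = √(0.753938 + 15.335683) = 4.0112 km
G: √((0.0386·111.32)² + (0.0256·77.7)²) = √(18.463796 + 3.956598) = 4.7350 km
H: √((0.0580·111.32)² + (-0.1288·77.7)²) = √(41.687167 + 100.155260) = 11.9098 km
I: √((-0.1024·111.32)² + (-0.1245·77.7)²) = √(129.941031 + 93.579504) = 14.9506 km
J: √((0.0786·111.32)² + (0.1048·77.7)²) = √(76.558160 + 66.307798) = 11.9527 km
K: √((0.0934·111.32)² + (0.0725·77.7)²) = √(108.103598 + 31.733506) = 11.8253 km
L: √((-0.0605·111.32)² + (0.0489·77.7)²) = √(45.358339 + 14.436428) = 7.7327 km
M: √((0.0219·111.32)² + (-0.1492·77.7)²) = √(5.943395 + 134.393939) = 11.8464 km
N: √((0.1437·111.32)² + (0.0782·77.7)²) = √(255.893899 + 36.919477) = 17.1118 km
O: √((-0.0513·111.32)² + (0.0502·77.7)²) = √(32.612277 + 15.214212) = 6.9157 km
Sorted: F (4.0112 km) < G (4.7350 km) < A (5.9334 km) < B (6.5599 km) < O (6.9157 km) < …

F, G, A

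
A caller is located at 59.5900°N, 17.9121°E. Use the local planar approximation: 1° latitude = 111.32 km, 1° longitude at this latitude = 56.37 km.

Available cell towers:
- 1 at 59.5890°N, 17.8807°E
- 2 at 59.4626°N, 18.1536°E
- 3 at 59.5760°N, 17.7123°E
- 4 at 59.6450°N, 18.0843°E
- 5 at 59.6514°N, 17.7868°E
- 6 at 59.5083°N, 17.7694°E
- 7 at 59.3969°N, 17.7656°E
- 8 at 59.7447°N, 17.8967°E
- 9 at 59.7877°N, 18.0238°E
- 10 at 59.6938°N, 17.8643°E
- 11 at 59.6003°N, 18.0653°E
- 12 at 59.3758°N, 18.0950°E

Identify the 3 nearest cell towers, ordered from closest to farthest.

1, 11, 5

Distances from 59.5900°N, 17.9121°E:
1: √((-0.0010·111.32)² + (-0.0314·56.37)²) = √(0.012392 + 3.132964) = 1.7735 km
2: √((-0.1274·111.32)² + (0.2415·56.37)²) = √(201.133889 + 185.323434) = 19.6585 km
3: √((-0.0140·111.32)² + (-0.1998·56.37)²) = √(2.428860 + 126.848997) = 11.3700 km
4: √((0.0550·111.32)² + (0.1722·56.37)²) = √(37.486231 + 94.224179) = 11.4765 km
5: √((0.0614·111.32)² + (-0.1253·56.37)²) = √(46.717881 + 49.888243) = 9.8288 km
6: √((-0.0817·111.32)² + (-0.1427·56.37)²) = √(82.716187 + 64.705920) = 12.1418 km
7: √((-0.1931·111.32)² + (-0.1465·56.37)²) = √(462.073373 + 68.197950) = 23.0276 km
8: √((0.1547·111.32)² + (-0.0154·56.37)²) = √(296.569867 + 0.753594) = 17.2431 km
9: √((0.1977·111.32)² + (0.1117·56.37)²) = √(484.350479 + 39.646277) = 22.8910 km
10: √((0.1038·111.32)² + (-0.0478·56.37)²) = √(133.518395 + 7.260255) = 11.8650 km
11: √((0.0103·111.32)² + (0.1532·56.37)²) = √(1.314682 + 74.578492) = 8.7117 km
12: √((-0.2142·111.32)² + (0.1829·56.37)²) = √(568.571816 + 106.297605) = 25.9782 km
Sorted: 1 (1.7735 km) < 11 (8.7117 km) < 5 (9.8288 km) < 3 (11.3700 km) < 4 (11.4765 km) < …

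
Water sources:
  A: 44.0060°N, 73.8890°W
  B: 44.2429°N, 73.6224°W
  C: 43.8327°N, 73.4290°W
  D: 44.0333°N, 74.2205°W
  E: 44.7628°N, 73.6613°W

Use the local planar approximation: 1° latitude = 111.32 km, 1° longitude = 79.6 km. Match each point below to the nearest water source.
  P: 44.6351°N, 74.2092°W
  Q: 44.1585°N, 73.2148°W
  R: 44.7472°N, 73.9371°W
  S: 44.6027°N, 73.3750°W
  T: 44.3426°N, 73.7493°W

P→E; Q→B; R→E; S→E; T→B

P at 44.6351°N, 74.2092°W:
  A: √((-0.6291·111.32)² + (0.3202·79.6)²) = √(4904.398667 + 649.634066) = 74.5254 km
  B: √((-0.3922·111.32)² + (0.5868·79.6)²) = √(1906.169753 + 2181.756838) = 63.9369 km
  C: √((-0.8024·111.32)² + (0.7802·79.6)²) = √(7978.628342 + 3856.896879) = 108.7912 km
  D: √((-0.6018·111.32)² + (-0.0113·79.6)²) = √(4487.978442 + 0.809064) = 66.9984 km
  E: √((0.1277·111.32)² + (0.5479·79.6)²) = √(202.082260 + 1902.079813) = 45.8711 km
  → nearest: E (45.8711 km)
Q at 44.1585°N, 73.2148°W:
  A: √((-0.1525·111.32)² + (-0.6742·79.6)²) = √(288.194762 + 2880.073902) = 56.2874 km
  B: √((0.0844·111.32)² + (-0.4076·79.6)²) = √(88.273691 + 1052.675429) = 33.7779 km
  C: √((-0.3258·111.32)² + (-0.2142·79.6)²) = √(1315.371886 + 290.713412) = 40.0760 km
  D: √((-0.1252·111.32)² + (-1.0057·79.6)²) = √(194.247328 + 6408.598086) = 81.2579 km
  E: √((0.6043·111.32)² + (-0.4465·79.6)²) = √(4525.343849 + 1263.191114) = 76.0824 km
  → nearest: B (33.7779 km)
R at 44.7472°N, 73.9371°W:
  A: √((-0.7412·111.32)² + (0.0481·79.6)²) = √(6807.963468 + 14.659403) = 82.5992 km
  B: √((-0.5043·111.32)² + (0.3147·79.6)²) = √(3151.550943 + 627.508512) = 61.4741 km
  C: √((-0.9145·111.32)² + (0.5081·79.6)²) = √(10363.675709 + 1635.778611) = 109.5420 km
  D: √((-0.7139·111.32)² + (-0.2834·79.6)²) = √(6315.695153 + 508.892239) = 82.6111 km
  E: √((0.0156·111.32)² + (0.2758·79.6)²) = √(3.015752 + 481.964066) = 22.0223 km
  → nearest: E (22.0223 km)
S at 44.6027°N, 73.3750°W:
  A: √((-0.5967·111.32)² + (-0.5140·79.6)²) = √(4412.233331 + 1673.988127) = 78.0142 km
  B: √((-0.3598·111.32)² + (-0.2474·79.6)²) = √(1604.237682 + 387.815824) = 44.6324 km
  C: √((-0.7700·111.32)² + (-0.0540·79.6)²) = √(7347.301229 + 18.476243) = 85.8241 km
  D: √((-0.5694·111.32)² + (-0.8455·79.6)²) = √(4017.735302 + 4529.532283) = 92.4514 km
  E: √((0.1601·111.32)² + (-0.2863·79.6)²) = √(317.635518 + 519.360399) = 28.9309 km
  → nearest: E (28.9309 km)
T at 44.3426°N, 73.7493°W:
  A: √((-0.3366·111.32)² + (-0.1397·79.6)²) = √(1404.024281 + 123.657069) = 39.0856 km
  B: √((-0.0997·111.32)² + (0.1269·79.6)²) = √(123.179011 + 102.035050) = 15.0071 km
  C: √((-0.5099·111.32)² + (0.3203·79.6)²) = √(3221.932364 + 650.039897) = 62.2252 km
  D: √((-0.3093·111.32)² + (-0.4712·79.6)²) = √(1185.512767 + 1406.814057) = 50.9149 km
  E: √((0.4202·111.32)² + (0.0880·79.6)²) = √(2188.056295 + 49.067223) = 47.2982 km
  → nearest: B (15.0071 km)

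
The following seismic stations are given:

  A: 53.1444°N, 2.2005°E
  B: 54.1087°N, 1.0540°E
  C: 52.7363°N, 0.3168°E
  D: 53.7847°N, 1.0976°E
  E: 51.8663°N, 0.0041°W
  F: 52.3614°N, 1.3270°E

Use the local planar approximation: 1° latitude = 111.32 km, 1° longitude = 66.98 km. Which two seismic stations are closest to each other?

Pairwise distances:
A–B: √((0.9643·111.32)² + (-1.1465·66.98)²) = √(11523.137094 + 5897.098807) = 131.9857 km
A–C: √((-0.4081·111.32)² + (-1.8837·66.98)²) = √(2063.856915 + 15918.925929) = 134.0999 km
A–D: √((0.6403·111.32)² + (-1.1029·66.98)²) = √(5080.581225 + 5457.108138) = 102.6532 km
A–E: √((-1.2781·111.32)² + (-2.2046·66.98)²) = √(20243.055463 + 21804.688791) = 205.0555 km
A–F: √((-0.7830·111.32)² + (-0.8735·66.98)²) = √(7597.486192 + 3423.072559) = 104.9788 km
B–C: √((-1.3724·111.32)² + (-0.7372·66.98)²) = √(23340.374178 + 2438.152912) = 160.5569 km
B–D: √((-0.3240·111.32)² + (0.0436·66.98)²) = √(1300.877541 + 8.528316) = 36.1857 km
B–E: √((-2.2424·111.32)² + (-1.0581·66.98)²) = √(62312.125400 + 5022.774898) = 259.4897 km
B–F: √((-1.7473·111.32)² + (0.2730·66.98)²) = √(37833.920693 + 334.360973) = 195.3670 km
C–D: √((1.0484·111.32)² + (0.7808·66.98)²) = √(13620.731121 + 2735.079130) = 127.8898 km
C–E: √((-0.8700·111.32)² + (-0.3209·66.98)²) = √(9379.612583 + 461.986963) = 99.2048 km
C–F: √((-0.3749·111.32)² + (1.0102·66.98)²) = √(1741.715738 + 4578.308093) = 79.4986 km
D–E: √((-1.9184·111.32)² + (-1.1017·66.98)²) = √(45606.288144 + 5445.239488) = 225.9459 km
D–F: √((-1.4233·111.32)² + (0.2294·66.98)²) = √(25103.790044 + 236.089740) = 159.1850 km
E–F: √((0.4951·111.32)² + (1.3311·66.98)²) = √(3037.611638 + 7948.984557) = 104.8170 km
Closest pair: B–D at 36.1857 km.

B and D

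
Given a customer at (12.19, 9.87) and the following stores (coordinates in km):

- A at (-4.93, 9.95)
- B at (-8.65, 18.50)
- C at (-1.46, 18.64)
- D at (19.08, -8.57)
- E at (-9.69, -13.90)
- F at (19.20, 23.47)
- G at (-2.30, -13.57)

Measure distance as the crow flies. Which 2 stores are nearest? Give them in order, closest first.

Distances from (12.19, 9.87):
A: √((-17.12)² + (0.08)²) = √(293.0944 + 0.0064) = 17.12 km
B: √((-20.84)² + (8.63)²) = √(434.3056 + 74.4769) = 22.56 km
C: √((-13.65)² + (8.77)²) = √(186.3225 + 76.9129) = 16.22 km
D: √((6.89)² + (-18.44)²) = √(47.4721 + 340.0336) = 19.69 km
E: √((-21.88)² + (-23.77)²) = √(478.7344 + 565.0129) = 32.31 km
F: √((7.01)² + (13.60)²) = √(49.1401 + 184.9600) = 15.30 km
G: √((-14.49)² + (-23.44)²) = √(209.9601 + 549.4336) = 27.56 km
Sorted: F (15.30 km) < C (16.22 km) < A (17.12 km) < D (19.69 km) < …

F, C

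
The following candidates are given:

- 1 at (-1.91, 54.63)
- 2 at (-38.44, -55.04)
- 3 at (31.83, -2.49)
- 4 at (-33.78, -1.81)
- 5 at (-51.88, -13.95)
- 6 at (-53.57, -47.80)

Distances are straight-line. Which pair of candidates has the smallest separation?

2 and 6

Pairwise distances:
1–2: √((-36.53)² + (-109.67)²) = √(1334.4409 + 12027.5089) = 115.59
1–3: √((33.74)² + (-57.12)²) = √(1138.3876 + 3262.6944) = 66.34
1–4: √((-31.87)² + (-56.44)²) = √(1015.6969 + 3185.4736) = 64.82
1–5: √((-49.97)² + (-68.58)²) = √(2497.0009 + 4703.2164) = 84.85
1–6: √((-51.66)² + (-102.43)²) = √(2668.7556 + 10491.9049) = 114.72
2–3: √((70.27)² + (52.55)²) = √(4937.8729 + 2761.5025) = 87.75
2–4: √((4.66)² + (53.23)²) = √(21.7156 + 2833.4329) = 53.43
2–5: √((-13.44)² + (41.09)²) = √(180.6336 + 1688.3881) = 43.23
2–6: √((-15.13)² + (7.24)²) = √(228.9169 + 52.4176) = 16.77
3–4: √((-65.61)² + (0.68)²) = √(4304.6721 + 0.4624) = 65.61
3–5: √((-83.71)² + (-11.46)²) = √(7007.3641 + 131.3316) = 84.49
3–6: √((-85.40)² + (-45.31)²) = √(7293.1600 + 2052.9961) = 96.68
4–5: √((-18.10)² + (-12.14)²) = √(327.6100 + 147.3796) = 21.79
4–6: √((-19.79)² + (-45.99)²) = √(391.6441 + 2115.0801) = 50.07
5–6: √((-1.69)² + (-33.85)²) = √(2.8561 + 1145.8225) = 33.89
Closest pair: 2–6 at 16.77.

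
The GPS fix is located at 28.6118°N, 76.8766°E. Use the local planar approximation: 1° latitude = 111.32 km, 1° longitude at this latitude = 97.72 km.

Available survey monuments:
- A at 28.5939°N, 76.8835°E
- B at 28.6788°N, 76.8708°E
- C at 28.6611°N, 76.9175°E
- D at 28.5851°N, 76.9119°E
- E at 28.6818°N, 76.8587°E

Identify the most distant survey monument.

Distances from 28.6118°N, 76.8766°E:
A: √((-0.0179·111.32)² + (0.0069·97.72)²) = √(3.970566 + 0.454637) = 2.1036 km
B: √((0.0670·111.32)² + (-0.0058·97.72)²) = √(55.628327 + 0.321235) = 7.4799 km
C: √((0.0493·111.32)² + (0.0409·97.72)²) = √(30.118978 + 15.973995) = 6.7892 km
D: √((-0.0267·111.32)² + (0.0353·97.72)²) = √(8.834234 + 11.899161) = 4.5534 km
E: √((0.0700·111.32)² + (-0.0179·97.72)²) = √(60.721498 + 3.059659) = 7.9863 km
Maximum: E at 7.9863 km.

E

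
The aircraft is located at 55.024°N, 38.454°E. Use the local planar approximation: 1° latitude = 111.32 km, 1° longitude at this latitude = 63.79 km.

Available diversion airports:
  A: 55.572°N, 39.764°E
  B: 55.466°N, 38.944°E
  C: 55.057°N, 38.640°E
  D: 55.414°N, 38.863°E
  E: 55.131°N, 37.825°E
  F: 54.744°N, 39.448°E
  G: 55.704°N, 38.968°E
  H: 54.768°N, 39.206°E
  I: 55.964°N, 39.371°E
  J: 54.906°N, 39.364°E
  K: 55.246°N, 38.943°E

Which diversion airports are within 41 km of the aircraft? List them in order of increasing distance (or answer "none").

C, K

Distances from 55.024°N, 38.454°E:
A: 103.463 km
B: 58.292 km
C: 12.421 km
D: 50.651 km
E: 41.855 km
F: 70.654 km
G: 82.494 km
H: 55.797 km
I: 119.881 km
J: 59.517 km
K: 39.796 km
Threshold 41 km: C (12.421 km), K (39.796 km) are within range.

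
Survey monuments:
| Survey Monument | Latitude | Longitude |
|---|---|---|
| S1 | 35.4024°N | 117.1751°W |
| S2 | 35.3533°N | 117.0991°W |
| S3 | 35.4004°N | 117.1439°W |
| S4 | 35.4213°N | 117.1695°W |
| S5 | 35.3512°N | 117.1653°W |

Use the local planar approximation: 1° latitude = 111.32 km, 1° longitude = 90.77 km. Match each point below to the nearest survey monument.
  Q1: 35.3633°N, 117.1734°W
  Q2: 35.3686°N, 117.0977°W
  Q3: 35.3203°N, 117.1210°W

Q1 at 35.3633°N, 117.1734°W:
  S1: √((0.0391·111.32)² + (-0.0017·90.77)²) = √(18.945231 + 0.023811) = 4.3553 km
  S2: √((-0.0100·111.32)² + (0.0743·90.77)²) = √(1.239214 + 45.484382) = 6.8355 km
  S3: √((0.0371·111.32)² + (0.0295·90.77)²) = √(17.056669 + 7.170158) = 4.9221 km
  S4: √((0.0580·111.32)² + (0.0039·90.77)²) = √(41.687167 + 0.125318) = 6.4663 km
  S5: √((-0.0121·111.32)² + (0.0081·90.77)²) = √(1.814334 + 0.540573) = 1.5346 km
  → nearest: S5 (1.5346 km)
Q2 at 35.3686°N, 117.0977°W:
  S1: √((0.0338·111.32)² + (-0.0774·90.77)²) = √(14.157279 + 49.359027) = 7.9697 km
  S2: √((-0.0153·111.32)² + (-0.0014·90.77)²) = √(2.900877 + 0.016149) = 1.7079 km
  S3: √((0.0318·111.32)² + (-0.0462·90.77)²) = √(12.531430 + 17.586063) = 5.4879 km
  S4: √((0.0527·111.32)² + (-0.0718·90.77)²) = √(34.416573 + 42.475017) = 8.7688 km
  S5: √((-0.0174·111.32)² + (-0.0676·90.77)²) = √(3.751845 + 37.651134) = 6.4345 km
  → nearest: S2 (1.7079 km)
Q3 at 35.3203°N, 117.1210°W:
  S1: √((0.0821·111.32)² + (-0.0541·90.77)²) = √(83.528121 + 24.114552) = 10.3751 km
  S2: √((0.0330·111.32)² + (0.0219·90.77)²) = √(13.495043 + 3.951599) = 4.1769 km
  S3: √((0.0801·111.32)² + (-0.0229·90.77)²) = √(79.508110 + 4.320715) = 9.1558 km
  S4: √((0.1010·111.32)² + (-0.0485·90.77)²) = √(126.412245 + 19.380641) = 12.0745 km
  S5: √((0.0309·111.32)² + (-0.0443·90.77)²) = √(11.832141 + 16.169334) = 5.2916 km
  → nearest: S2 (4.1769 km)

Q1→S5; Q2→S2; Q3→S2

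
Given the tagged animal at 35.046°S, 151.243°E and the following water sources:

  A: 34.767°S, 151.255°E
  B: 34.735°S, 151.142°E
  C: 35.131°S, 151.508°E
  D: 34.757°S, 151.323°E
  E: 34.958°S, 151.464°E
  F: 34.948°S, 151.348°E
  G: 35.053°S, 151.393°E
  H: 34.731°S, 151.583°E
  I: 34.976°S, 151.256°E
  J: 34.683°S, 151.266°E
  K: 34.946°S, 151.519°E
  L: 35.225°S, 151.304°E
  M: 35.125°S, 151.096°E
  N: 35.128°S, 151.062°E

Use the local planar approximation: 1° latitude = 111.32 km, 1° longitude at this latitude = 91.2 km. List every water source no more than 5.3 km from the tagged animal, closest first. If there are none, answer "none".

Distances from 35.046°S, 151.243°E:
A: √((0.279·111.32)² + (0.012·91.2)²) = √(964.61676 + 1.19771) = 31.078 km
B: √((0.311·111.32)² + (-0.101·91.2)²) = √(1198.58041 + 84.84621) = 35.825 km
C: √((-0.085·111.32)² + (0.265·91.2)²) = √(89.53323 + 584.09222) = 25.954 km
D: √((0.289·111.32)² + (0.080·91.2)²) = √(1035.00413 + 53.23162) = 32.988 km
E: √((0.088·111.32)² + (0.221·91.2)²) = √(95.96475 + 406.23209) = 22.410 km
F: √((0.098·111.32)² + (0.105·91.2)²) = √(119.01414 + 91.69978) = 14.516 km
G: √((-0.007·111.32)² + (0.150·91.2)²) = √(0.60721 + 187.14240) = 13.702 km
H: √((0.315·111.32)² + (0.340·91.2)²) = √(1229.61033 + 961.49606) = 46.809 km
I: √((0.070·111.32)² + (0.013·91.2)²) = √(60.72150 + 1.40565) = 7.882 km
J: √((0.363·111.32)² + (0.023·91.2)²) = √(1632.90021 + 4.39993) = 40.464 km
K: √((0.100·111.32)² + (0.276·91.2)²) = √(123.92142 + 633.58931) = 27.523 km
L: √((-0.179·111.32)² + (0.061·91.2)²) = √(397.05663 + 30.94919) = 20.688 km
M: √((-0.079·111.32)² + (-0.147·91.2)²) = √(77.33936 + 179.73156) = 16.033 km
N: √((-0.082·111.32)² + (-0.181·91.2)²) = √(83.32477 + 272.48765) = 18.863 km
Threshold 5.3 km: none within range.

none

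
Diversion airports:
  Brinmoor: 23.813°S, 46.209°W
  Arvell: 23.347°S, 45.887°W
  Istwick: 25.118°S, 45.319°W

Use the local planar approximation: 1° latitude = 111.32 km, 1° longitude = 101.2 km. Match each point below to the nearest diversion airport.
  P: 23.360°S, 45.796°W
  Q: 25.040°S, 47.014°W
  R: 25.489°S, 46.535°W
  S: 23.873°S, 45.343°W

P at 23.360°S, 45.796°W:
  Brinmoor: √((-0.453·111.32)² + (-0.413·101.2)²) = √(2542.97915 + 1746.87218) = 65.497 km
  Arvell: √((0.013·111.32)² + (-0.091·101.2)²) = √(2.09427 + 84.80936) = 9.322 km
  Istwick: √((-1.758·111.32)² + (0.477·101.2)²) = √(38298.70918 + 2330.22460) = 201.566 km
  → nearest: Arvell (9.322 km)
Q at 25.040°S, 47.014°W:
  Brinmoor: √((1.227·111.32)² + (0.805·101.2)²) = √(18656.72976 + 6636.70916) = 159.039 km
  Arvell: √((1.693·111.32)² + (1.127·101.2)²) = √(35518.96576 + 13007.94995) = 220.288 km
  Istwick: √((-0.078·111.32)² + (1.695·101.2)²) = √(75.39379 + 29423.91316) = 171.754 km
  → nearest: Brinmoor (159.039 km)
R at 25.489°S, 46.535°W:
  Brinmoor: √((1.676·111.32)² + (0.326·101.2)²) = √(34809.23059 + 1088.41928) = 189.467 km
  Arvell: √((2.142·111.32)² + (0.648·101.2)²) = √(56857.18164 + 4300.42162) = 247.301 km
  Istwick: √((0.371·111.32)² + (1.216·101.2)²) = √(1705.66687 + 15143.56670) = 129.805 km
  → nearest: Istwick (129.805 km)
S at 23.873°S, 45.343°W:
  Brinmoor: √((0.060·111.32)² + (-0.866·101.2)²) = √(44.61171 + 7680.62938) = 87.893 km
  Arvell: √((0.526·111.32)² + (-0.544·101.2)²) = √(3428.60839 + 3030.81079) = 80.371 km
  Istwick: √((-1.245·111.32)² + (0.024·101.2)²) = √(19208.13052 + 5.89907) = 138.615 km
  → nearest: Arvell (80.371 km)

P→Arvell; Q→Brinmoor; R→Istwick; S→Arvell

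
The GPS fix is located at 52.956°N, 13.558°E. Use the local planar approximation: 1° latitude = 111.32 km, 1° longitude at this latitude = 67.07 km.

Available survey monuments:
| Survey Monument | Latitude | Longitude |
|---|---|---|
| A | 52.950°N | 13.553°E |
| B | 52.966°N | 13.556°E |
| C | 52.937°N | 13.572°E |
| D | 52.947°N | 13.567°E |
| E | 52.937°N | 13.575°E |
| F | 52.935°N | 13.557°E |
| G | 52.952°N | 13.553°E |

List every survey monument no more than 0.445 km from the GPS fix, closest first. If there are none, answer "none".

none

Distances from 52.956°N, 13.558°E:
A: √((-0.006·111.32)² + (-0.005·67.07)²) = √(0.44612 + 0.11246) = 0.747 km
B: √((0.010·111.32)² + (-0.002·67.07)²) = √(1.23921 + 0.01799) = 1.121 km
C: √((-0.019·111.32)² + (0.014·67.07)²) = √(4.47356 + 0.88168) = 2.314 km
D: √((-0.009·111.32)² + (0.009·67.07)²) = √(1.00376 + 0.36437) = 1.170 km
E: √((-0.019·111.32)² + (0.017·67.07)²) = √(4.47356 + 1.30003) = 2.403 km
F: √((-0.021·111.32)² + (-0.001·67.07)²) = √(5.46493 + 0.00450) = 2.339 km
G: √((-0.004·111.32)² + (-0.005·67.07)²) = √(0.19827 + 0.11246) = 0.557 km
Threshold 0.445 km: none within range.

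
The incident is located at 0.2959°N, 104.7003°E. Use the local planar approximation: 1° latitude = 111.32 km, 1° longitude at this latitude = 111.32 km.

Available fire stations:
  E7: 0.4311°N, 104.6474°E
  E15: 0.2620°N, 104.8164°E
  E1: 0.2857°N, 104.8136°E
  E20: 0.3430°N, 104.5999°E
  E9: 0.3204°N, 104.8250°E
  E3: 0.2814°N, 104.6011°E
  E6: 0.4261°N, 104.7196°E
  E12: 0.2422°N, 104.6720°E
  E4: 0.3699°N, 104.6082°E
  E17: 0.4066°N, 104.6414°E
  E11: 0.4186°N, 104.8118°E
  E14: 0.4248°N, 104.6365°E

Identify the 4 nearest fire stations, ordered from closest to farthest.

Distances from 0.2959°N, 104.7003°E:
E7: 16.1615 km
E15: 13.4639 km
E1: 12.6636 km
E20: 12.3453 km
E9: 14.1470 km
E3: 11.1603 km
E6: 14.6522 km
E12: 6.7572 km
E4: 13.1520 km
E17: 13.9589 km
E11: 18.4562 km
E14: 16.0106 km
Sorted: E12 (6.7572 km) < E3 (11.1603 km) < E20 (12.3453 km) < E1 (12.6636 km) < E4 (13.1520 km) < E15 (13.4639 km) < …

E12, E3, E20, E1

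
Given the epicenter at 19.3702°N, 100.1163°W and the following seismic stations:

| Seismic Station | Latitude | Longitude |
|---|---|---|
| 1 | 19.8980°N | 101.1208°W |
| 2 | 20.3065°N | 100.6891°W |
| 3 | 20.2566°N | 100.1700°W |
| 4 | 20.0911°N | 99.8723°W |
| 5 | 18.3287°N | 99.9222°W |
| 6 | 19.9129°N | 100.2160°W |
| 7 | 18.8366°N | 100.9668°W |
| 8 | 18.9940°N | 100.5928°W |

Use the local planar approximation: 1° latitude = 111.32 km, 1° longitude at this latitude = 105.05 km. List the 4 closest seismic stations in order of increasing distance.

Distances from 19.3702°N, 100.1163°W:
1: 120.7773 km
2: 120.3512 km
3: 98.8352 km
4: 84.2447 km
5: 117.7191 km
6: 61.3145 km
7: 107.2890 km
8: 65.2645 km
Sorted: 6 (61.3145 km) < 8 (65.2645 km) < 4 (84.2447 km) < 3 (98.8352 km) < 7 (107.2890 km) < 5 (117.7191 km) < …

6, 8, 4, 3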